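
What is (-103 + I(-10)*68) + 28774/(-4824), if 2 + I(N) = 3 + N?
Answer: -1738967/2412 ≈ -720.96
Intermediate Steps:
I(N) = 1 + N (I(N) = -2 + (3 + N) = 1 + N)
(-103 + I(-10)*68) + 28774/(-4824) = (-103 + (1 - 10)*68) + 28774/(-4824) = (-103 - 9*68) + 28774*(-1/4824) = (-103 - 612) - 14387/2412 = -715 - 14387/2412 = -1738967/2412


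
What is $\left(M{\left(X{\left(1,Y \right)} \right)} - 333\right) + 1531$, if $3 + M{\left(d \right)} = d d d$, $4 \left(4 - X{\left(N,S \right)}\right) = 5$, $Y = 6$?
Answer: $\frac{77811}{64} \approx 1215.8$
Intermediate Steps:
$X{\left(N,S \right)} = \frac{11}{4}$ ($X{\left(N,S \right)} = 4 - \frac{5}{4} = \frac{11}{4}$)
$M{\left(d \right)} = -3 + d^{3}$ ($M{\left(d \right)} = -3 + d d d = -3 + d^{2} d = -3 + d^{3}$)
$\left(M{\left(X{\left(1,Y \right)} \right)} - 333\right) + 1531 = \left(\left(-3 + \left(\frac{11}{4}\right)^{3}\right) - 333\right) + 1531 = \left(\left(-3 + \frac{1331}{64}\right) - 333\right) + 1531 = \left(\frac{1139}{64} - 333\right) + 1531 = - \frac{20173}{64} + 1531 = \frac{77811}{64}$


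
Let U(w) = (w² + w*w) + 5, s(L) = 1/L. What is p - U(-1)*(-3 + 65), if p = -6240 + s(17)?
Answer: -113457/17 ≈ -6673.9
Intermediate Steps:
U(w) = 5 + 2*w² (U(w) = (w² + w²) + 5 = 2*w² + 5 = 5 + 2*w²)
p = -106079/17 (p = -6240 + 1/17 = -106079/17 ≈ -6239.9)
p - U(-1)*(-3 + 65) = -106079/17 - (5 + 2*(-1)²)*(-3 + 65) = -106079/17 - (5 + 2*1)*62 = -106079/17 - (5 + 2)*62 = -106079/17 - 7*62 = -106079/17 - 1*434 = -106079/17 - 434 = -113457/17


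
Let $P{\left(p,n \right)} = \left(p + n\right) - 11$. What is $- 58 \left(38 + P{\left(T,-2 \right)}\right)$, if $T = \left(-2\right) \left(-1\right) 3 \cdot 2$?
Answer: $-2146$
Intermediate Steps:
$T = 12$ ($T = 2 \cdot 3 \cdot 2 = 6 \cdot 2 = 12$)
$P{\left(p,n \right)} = -11 + n + p$ ($P{\left(p,n \right)} = \left(n + p\right) - 11 = -11 + n + p$)
$- 58 \left(38 + P{\left(T,-2 \right)}\right) = - 58 \left(38 - 1\right) = \left(-58\right) 37 = -2146$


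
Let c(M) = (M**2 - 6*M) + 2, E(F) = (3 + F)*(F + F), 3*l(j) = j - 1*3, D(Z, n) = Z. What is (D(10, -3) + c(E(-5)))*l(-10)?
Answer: -3796/3 ≈ -1265.3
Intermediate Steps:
l(j) = -1 + j/3 (l(j) = (j - 1*3)/3 = (j - 3)/3 = (-3 + j)/3 = -1 + j/3)
E(F) = 2*F*(3 + F) (E(F) = (3 + F)*(2*F) = 2*F*(3 + F))
c(M) = 2 + M**2 - 6*M
(D(10, -3) + c(E(-5)))*l(-10) = (10 + (2 + (2*(-5)*(3 - 5))**2 - 12*(-5)*(3 - 5)))*(-1 + (1/3)*(-10)) = (10 + (2 + (2*(-5)*(-2))**2 - 12*(-5)*(-2)))*(-1 - 10/3) = (10 + (2 + 20**2 - 6*20))*(-13/3) = (10 + (2 + 400 - 120))*(-13/3) = (10 + 282)*(-13/3) = 292*(-13/3) = -3796/3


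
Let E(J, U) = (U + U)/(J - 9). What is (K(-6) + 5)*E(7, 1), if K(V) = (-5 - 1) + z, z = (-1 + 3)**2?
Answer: -3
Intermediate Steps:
z = 4 (z = 2**2 = 4)
K(V) = -2 (K(V) = (-5 - 1) + 4 = -6 + 4 = -2)
E(J, U) = 2*U/(-9 + J) (E(J, U) = (2*U)/(-9 + J) = 2*U/(-9 + J))
(K(-6) + 5)*E(7, 1) = (-2 + 5)*(2*1/(-9 + 7)) = 3*(2*1/(-2)) = 3*(2*1*(-1/2)) = 3*(-1) = -3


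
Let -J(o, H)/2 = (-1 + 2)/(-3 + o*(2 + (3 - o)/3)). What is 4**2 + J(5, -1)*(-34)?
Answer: 380/11 ≈ 34.545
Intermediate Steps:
J(o, H) = -2/(-3 + o*(3 - o/3)) (J(o, H) = -2*(-1 + 2)/(-3 + o*(2 + (3 - o)/3)) = -2/(-3 + o*(2 + (3 - o)*(1/3))) = -2/(-3 + o*(2 + (1 - o/3))) = -2/(-3 + o*(3 - o/3)))
4**2 + J(5, -1)*(-34) = 4**2 + (6/(9 + 5**2 - 9*5))*(-34) = 16 + (6/(9 + 25 - 45))*(-34) = 16 + (6/(-11))*(-34) = 16 + (6*(-1/11))*(-34) = 16 - 6/11*(-34) = 16 + 204/11 = 380/11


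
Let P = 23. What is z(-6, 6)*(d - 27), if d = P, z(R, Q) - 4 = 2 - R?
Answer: -48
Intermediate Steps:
z(R, Q) = 6 - R (z(R, Q) = 4 + (2 - R) = 6 - R)
d = 23
z(-6, 6)*(d - 27) = (6 - 1*(-6))*(23 - 27) = (6 + 6)*(-4) = 12*(-4) = -48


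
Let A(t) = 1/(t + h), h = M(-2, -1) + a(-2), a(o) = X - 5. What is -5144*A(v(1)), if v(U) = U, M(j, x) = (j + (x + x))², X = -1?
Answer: -5144/11 ≈ -467.64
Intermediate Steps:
M(j, x) = (j + 2*x)²
a(o) = -6 (a(o) = -1 - 5 = -6)
h = 10 (h = (-2 + 2*(-1))² - 6 = (-2 - 2)² - 6 = (-4)² - 6 = 16 - 6 = 10)
A(t) = 1/(10 + t) (A(t) = 1/(t + 10) = 1/(10 + t))
-5144*A(v(1)) = -5144/(10 + 1) = -5144/11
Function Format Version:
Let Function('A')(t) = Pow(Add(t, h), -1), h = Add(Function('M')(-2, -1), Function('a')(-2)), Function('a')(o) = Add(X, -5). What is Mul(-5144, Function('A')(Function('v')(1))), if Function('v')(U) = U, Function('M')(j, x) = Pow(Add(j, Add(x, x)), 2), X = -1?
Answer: Rational(-5144, 11) ≈ -467.64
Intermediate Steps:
Function('M')(j, x) = Pow(Add(j, Mul(2, x)), 2)
Function('a')(o) = -6 (Function('a')(o) = Add(-1, -5) = -6)
h = 10 (h = Add(Pow(Add(-2, Mul(2, -1)), 2), -6) = Add(Pow(Add(-2, -2), 2), -6) = Add(Pow(-4, 2), -6) = Add(16, -6) = 10)
Function('A')(t) = Pow(Add(10, t), -1) (Function('A')(t) = Pow(Add(t, 10), -1) = Pow(Add(10, t), -1))
Mul(-5144, Function('A')(Function('v')(1))) = Mul(-5144, Pow(Add(10, 1), -1)) = Mul(-5144, Pow(11, -1)) = Mul(-5144, Rational(1, 11)) = Rational(-5144, 11)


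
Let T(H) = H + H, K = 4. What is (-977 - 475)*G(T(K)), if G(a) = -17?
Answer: 24684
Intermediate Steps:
T(H) = 2*H
(-977 - 475)*G(T(K)) = (-977 - 475)*(-17) = -1452*(-17) = 24684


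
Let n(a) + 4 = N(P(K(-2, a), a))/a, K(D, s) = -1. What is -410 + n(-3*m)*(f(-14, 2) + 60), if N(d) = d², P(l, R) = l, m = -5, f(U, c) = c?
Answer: -9808/15 ≈ -653.87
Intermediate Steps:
n(a) = -4 + 1/a (n(a) = -4 + (-1)²/a = -4 + 1/a)
-410 + n(-3*m)*(f(-14, 2) + 60) = -410 + (-4 + 1/(-3*(-5)))*(2 + 60) = -410 + (-4 + 1/15)*62 = -410 - 59/15*62 = -410 - 3658/15 = -9808/15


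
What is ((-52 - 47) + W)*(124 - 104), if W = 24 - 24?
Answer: -1980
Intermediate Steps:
W = 0
((-52 - 47) + W)*(124 - 104) = ((-52 - 47) + 0)*(124 - 104) = (-99 + 0)*20 = -99*20 = -1980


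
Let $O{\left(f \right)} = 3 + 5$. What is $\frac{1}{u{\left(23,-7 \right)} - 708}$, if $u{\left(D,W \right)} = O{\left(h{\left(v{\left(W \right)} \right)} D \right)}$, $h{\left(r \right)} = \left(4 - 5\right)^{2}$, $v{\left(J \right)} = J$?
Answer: $- \frac{1}{700} \approx -0.0014286$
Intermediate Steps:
$h{\left(r \right)} = 1$ ($h{\left(r \right)} = \left(-1\right)^{2} = 1$)
$O{\left(f \right)} = 8$
$u{\left(D,W \right)} = 8$
$\frac{1}{u{\left(23,-7 \right)} - 708} = \frac{1}{8 - 708} = \frac{1}{-700} = - \frac{1}{700}$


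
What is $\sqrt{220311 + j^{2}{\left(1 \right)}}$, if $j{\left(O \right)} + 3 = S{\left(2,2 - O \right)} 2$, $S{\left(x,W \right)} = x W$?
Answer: $2 \sqrt{55078} \approx 469.37$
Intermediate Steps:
$S{\left(x,W \right)} = W x$
$j{\left(O \right)} = 5 - 4 O$ ($j{\left(O \right)} = -3 + \left(2 - O\right) 2 \cdot 2 = -3 + \left(4 - 2 O\right) 2 = -3 - \left(-8 + 4 O\right) = 5 - 4 O$)
$\sqrt{220311 + j^{2}{\left(1 \right)}} = \sqrt{220311 + \left(5 - 4\right)^{2}} = \sqrt{220311 + 1^{2}} = \sqrt{220311 + 1} = \sqrt{220312} = 2 \sqrt{55078}$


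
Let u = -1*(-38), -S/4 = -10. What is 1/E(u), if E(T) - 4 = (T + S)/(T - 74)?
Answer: 6/11 ≈ 0.54545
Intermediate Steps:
S = 40 (S = -4*(-10) = 40)
u = 38
E(T) = 4 + (40 + T)/(-74 + T) (E(T) = 4 + (T + 40)/(T - 74) = 4 + (40 + T)/(-74 + T))
1/E(u) = 1/((-256 + 5*38)/(-74 + 38)) = 1/((-256 + 190)/(-36)) = 1/(-1/36*(-66)) = 1/(11/6) = 6/11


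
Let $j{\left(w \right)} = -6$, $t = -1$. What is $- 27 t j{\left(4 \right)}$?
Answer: $-162$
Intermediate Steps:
$- 27 t j{\left(4 \right)} = \left(-27\right) \left(-1\right) \left(-6\right) = 27 \left(-6\right) = -162$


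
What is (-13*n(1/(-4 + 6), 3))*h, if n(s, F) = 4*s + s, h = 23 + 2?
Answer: -1625/2 ≈ -812.50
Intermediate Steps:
h = 25
n(s, F) = 5*s
(-13*n(1/(-4 + 6), 3))*h = -65/(-4 + 6)*25 = -65/2*25 = -1625/2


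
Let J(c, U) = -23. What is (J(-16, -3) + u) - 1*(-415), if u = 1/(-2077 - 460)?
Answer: 994503/2537 ≈ 392.00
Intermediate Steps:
u = -1/2537 (u = 1/(-2537) = -1/2537 ≈ -0.00039417)
(J(-16, -3) + u) - 1*(-415) = (-23 - 1/2537) - 1*(-415) = -58352/2537 + 415 = 994503/2537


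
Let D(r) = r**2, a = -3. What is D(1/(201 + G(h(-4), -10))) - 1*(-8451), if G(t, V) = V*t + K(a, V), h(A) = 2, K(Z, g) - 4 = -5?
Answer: 273812401/32400 ≈ 8451.0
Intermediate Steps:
K(Z, g) = -1 (K(Z, g) = 4 - 5 = -1)
G(t, V) = -1 + V*t (G(t, V) = V*t - 1 = -1 + V*t)
D(1/(201 + G(h(-4), -10))) - 1*(-8451) = (1/(201 + (-1 - 10*2)))**2 - 1*(-8451) = (1/(201 + (-1 - 20)))**2 + 8451 = (1/(201 - 21))**2 + 8451 = (1/180)**2 + 8451 = 1/32400 + 8451 = 273812401/32400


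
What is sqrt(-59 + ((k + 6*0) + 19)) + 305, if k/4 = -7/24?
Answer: 305 + I*sqrt(1482)/6 ≈ 305.0 + 6.4161*I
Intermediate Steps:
k = -7/6 (k = 4*(-7/24) = -7/6 ≈ -1.1667)
sqrt(-59 + ((k + 6*0) + 19)) + 305 = sqrt(-59 + ((-7/6 + 6*0) + 19)) + 305 = sqrt(-59 + ((-7/6 + 0) + 19)) + 305 = sqrt(-59 + (-7/6 + 19)) + 305 = sqrt(-59 + 107/6) + 305 = sqrt(-247/6) + 305 = I*sqrt(1482)/6 + 305 = 305 + I*sqrt(1482)/6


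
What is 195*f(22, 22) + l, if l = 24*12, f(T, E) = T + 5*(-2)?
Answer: 2628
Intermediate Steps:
f(T, E) = -10 + T (f(T, E) = T - 10 = -10 + T)
l = 288
195*f(22, 22) + l = 195*(-10 + 22) + 288 = 195*12 + 288 = 2340 + 288 = 2628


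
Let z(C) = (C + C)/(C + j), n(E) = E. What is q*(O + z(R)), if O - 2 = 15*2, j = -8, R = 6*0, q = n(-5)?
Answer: -160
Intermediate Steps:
q = -5
R = 0
O = 32 (O = 2 + 15*2 = 2 + 30 = 32)
z(C) = 2*C/(-8 + C) (z(C) = (C + C)/(C - 8) = (2*C)/(-8 + C) = 2*C/(-8 + C))
q*(O + z(R)) = -5*(32 + 2*0/(-8 + 0)) = -5*(32 + 2*0/(-8)) = -5*(32 + 2*0*(-⅛)) = -5*(32 + 0) = -5*32 = -160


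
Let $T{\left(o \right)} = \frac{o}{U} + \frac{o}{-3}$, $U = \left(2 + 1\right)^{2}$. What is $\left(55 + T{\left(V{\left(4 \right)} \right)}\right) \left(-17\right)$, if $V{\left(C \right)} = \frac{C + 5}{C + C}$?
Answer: $- \frac{3723}{4} \approx -930.75$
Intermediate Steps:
$U = 9$ ($U = 3^{2} = 9$)
$V{\left(C \right)} = \frac{5 + C}{2 C}$
$T{\left(o \right)} = - \frac{2 o}{9}$ ($T{\left(o \right)} = \frac{o}{9} + \frac{o}{-3} = o \frac{1}{9} + o \left(- \frac{1}{3}\right) = \frac{o}{9} - \frac{o}{3} = - \frac{2 o}{9}$)
$\left(55 + T{\left(V{\left(4 \right)} \right)}\right) \left(-17\right) = \left(55 - \frac{2 \frac{5 + 4}{2 \cdot 4}}{9}\right) \left(-17\right) = \left(55 - \frac{2 \cdot \frac{1}{2} \cdot \frac{1}{4} \cdot 9}{9}\right) \left(-17\right) = \left(55 - \frac{1}{4}\right) \left(-17\right) = \frac{219}{4} \left(-17\right) = - \frac{3723}{4}$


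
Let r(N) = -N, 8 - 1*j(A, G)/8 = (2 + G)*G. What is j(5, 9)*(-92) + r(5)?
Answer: 66971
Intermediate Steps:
j(A, G) = 64 - 8*G*(2 + G) (j(A, G) = 64 - 8*(2 + G)*G = 64 - 8*G*(2 + G))
j(5, 9)*(-92) + r(5) = (64 - 16*9 - 8*9²)*(-92) - 1*5 = (64 - 144 - 8*81)*(-92) - 5 = (64 - 144 - 648)*(-92) - 5 = -728*(-92) - 5 = 66976 - 5 = 66971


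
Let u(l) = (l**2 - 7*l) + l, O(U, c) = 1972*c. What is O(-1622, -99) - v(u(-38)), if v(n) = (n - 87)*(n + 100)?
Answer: -3003848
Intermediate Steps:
u(l) = l**2 - 6*l
v(n) = (-87 + n)*(100 + n)
O(-1622, -99) - v(u(-38)) = 1972*(-99) - (-8700 + (-38*(-6 - 38))**2 + 13*(-38*(-6 - 38))) = -195228 - (-8700 + (-38*(-44))**2 + 13*(-38*(-44))) = -195228 - (-8700 + 1672**2 + 13*1672) = -195228 - (-8700 + 2795584 + 21736) = -195228 - 1*2808620 = -195228 - 2808620 = -3003848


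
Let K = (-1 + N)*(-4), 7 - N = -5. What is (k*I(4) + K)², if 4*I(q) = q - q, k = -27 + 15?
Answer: 1936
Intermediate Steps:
N = 12 (N = 7 - 1*(-5) = 7 + 5 = 12)
k = -12
I(q) = 0 (I(q) = (q - q)/4 = (¼)*0 = 0)
K = -44 (K = (-1 + 12)*(-4) = 11*(-4) = -44)
(k*I(4) + K)² = (-12*0 - 44)² = (0 - 44)² = (-44)² = 1936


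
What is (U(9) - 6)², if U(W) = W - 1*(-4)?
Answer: 49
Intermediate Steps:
U(W) = 4 + W (U(W) = W + 4 = 4 + W)
(U(9) - 6)² = ((4 + 9) - 6)² = (13 - 6)² = 7² = 49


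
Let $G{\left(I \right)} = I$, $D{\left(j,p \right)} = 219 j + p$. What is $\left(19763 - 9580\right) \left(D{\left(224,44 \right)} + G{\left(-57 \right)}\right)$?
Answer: $499404869$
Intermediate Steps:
$D{\left(j,p \right)} = p + 219 j$
$\left(19763 - 9580\right) \left(D{\left(224,44 \right)} + G{\left(-57 \right)}\right) = \left(19763 - 9580\right) \left(\left(44 + 219 \cdot 224\right) - 57\right) = 10183 \left(\left(44 + 49056\right) - 57\right) = 10183 \left(49100 - 57\right) = 10183 \cdot 49043 = 499404869$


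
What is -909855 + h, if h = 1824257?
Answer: 914402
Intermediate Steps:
-909855 + h = -909855 + 1824257 = 914402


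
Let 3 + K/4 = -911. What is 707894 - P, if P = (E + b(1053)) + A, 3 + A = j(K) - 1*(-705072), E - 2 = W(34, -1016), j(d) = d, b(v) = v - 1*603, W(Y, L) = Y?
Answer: 5995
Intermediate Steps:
b(v) = -603 + v (b(v) = v - 603 = -603 + v)
K = -3656 (K = -12 + 4*(-911) = -12 - 3644 = -3656)
E = 36 (E = 2 + 34 = 36)
A = 701413 (A = -3 + (-3656 - 1*(-705072)) = -3 + (-3656 + 705072) = -3 + 701416 = 701413)
P = 701899 (P = (36 + (-603 + 1053)) + 701413 = (36 + 450) + 701413 = 486 + 701413 = 701899)
707894 - P = 707894 - 1*701899 = 707894 - 701899 = 5995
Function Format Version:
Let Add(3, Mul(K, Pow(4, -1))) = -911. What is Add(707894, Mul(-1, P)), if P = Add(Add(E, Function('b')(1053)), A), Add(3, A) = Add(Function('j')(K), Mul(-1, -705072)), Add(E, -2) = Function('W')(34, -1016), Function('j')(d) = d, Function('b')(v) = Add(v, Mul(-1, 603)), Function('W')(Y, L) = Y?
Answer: 5995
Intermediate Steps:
Function('b')(v) = Add(-603, v) (Function('b')(v) = Add(v, -603) = Add(-603, v))
K = -3656 (K = Add(-12, Mul(4, -911)) = Add(-12, -3644) = -3656)
E = 36 (E = Add(2, 34) = 36)
A = 701413 (A = Add(-3, Add(-3656, Mul(-1, -705072))) = Add(-3, Add(-3656, 705072)) = Add(-3, 701416) = 701413)
P = 701899 (P = Add(Add(36, Add(-603, 1053)), 701413) = Add(Add(36, 450), 701413) = Add(486, 701413) = 701899)
Add(707894, Mul(-1, P)) = Add(707894, Mul(-1, 701899)) = Add(707894, -701899) = 5995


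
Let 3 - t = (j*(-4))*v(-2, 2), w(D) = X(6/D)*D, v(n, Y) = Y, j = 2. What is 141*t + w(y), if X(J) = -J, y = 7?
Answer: 2673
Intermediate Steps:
w(D) = -6 (w(D) = (-6/D)*D = -6)
t = 19 (t = 3 - 2*(-4)*2 = 3 - (-8)*2 = 3 - 1*(-16) = 3 + 16 = 19)
141*t + w(y) = 141*19 - 6 = 2679 - 6 = 2673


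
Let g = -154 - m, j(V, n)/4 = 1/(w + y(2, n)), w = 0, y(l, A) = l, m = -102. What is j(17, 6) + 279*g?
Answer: -14506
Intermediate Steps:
j(V, n) = 2 (j(V, n) = 4/(0 + 2) = 4/2 = 4*(½) = 2)
g = -52 (g = -154 - 1*(-102) = -154 + 102 = -52)
j(17, 6) + 279*g = 2 + 279*(-52) = 2 - 14508 = -14506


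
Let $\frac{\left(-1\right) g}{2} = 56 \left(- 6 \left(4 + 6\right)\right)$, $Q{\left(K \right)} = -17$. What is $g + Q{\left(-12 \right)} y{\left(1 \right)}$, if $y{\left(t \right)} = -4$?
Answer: $6788$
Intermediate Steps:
$g = 6720$ ($g = - 2 \cdot 56 \left(- 6 \left(4 + 6\right)\right) = - 2 \cdot 56 \left(\left(-6\right) 10\right) = - 2 \cdot 56 \left(-60\right) = \left(-2\right) \left(-3360\right) = 6720$)
$g + Q{\left(-12 \right)} y{\left(1 \right)} = 6720 - -68 = 6720 + 68 = 6788$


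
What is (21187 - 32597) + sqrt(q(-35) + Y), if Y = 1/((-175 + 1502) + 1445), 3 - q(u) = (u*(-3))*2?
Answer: -11410 + I*sqrt(44182831)/462 ≈ -11410.0 + 14.387*I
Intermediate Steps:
q(u) = 3 + 6*u (q(u) = 3 - u*(-3)*2 = 3 - (-3*u)*2 = 3 - (-6)*u = 3 + 6*u)
Y = 1/2772 (Y = 1/(1327 + 1445) = 1/2772 ≈ 0.00036075)
(21187 - 32597) + sqrt(q(-35) + Y) = (21187 - 32597) + sqrt((3 + 6*(-35)) + 1/2772) = -11410 + sqrt((3 - 210) + 1/2772) = -11410 + sqrt(-207 + 1/2772) = -11410 + sqrt(-573803/2772) = -11410 + I*sqrt(44182831)/462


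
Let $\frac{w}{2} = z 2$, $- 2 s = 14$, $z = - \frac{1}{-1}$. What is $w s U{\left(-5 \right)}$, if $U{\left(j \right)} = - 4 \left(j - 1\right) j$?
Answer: $3360$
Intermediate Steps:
$z = 1$ ($z = \left(-1\right) \left(-1\right) = 1$)
$U{\left(j \right)} = j \left(4 - 4 j\right)$ ($U{\left(j \right)} = - 4 \left(-1 + j\right) j = \left(4 - 4 j\right) j = j \left(4 - 4 j\right)$)
$s = -7$ ($s = \left(- \frac{1}{2}\right) 14 = -7$)
$w = 4$ ($w = 2 \cdot 1 \cdot 2 = 2 \cdot 2 = 4$)
$w s U{\left(-5 \right)} = 4 \left(-7\right) 4 \left(-5\right) \left(1 - -5\right) = - 28 \cdot 4 \left(-5\right) \left(1 + 5\right) = - 28 \cdot 4 \left(-5\right) 6 = \left(-28\right) \left(-120\right) = 3360$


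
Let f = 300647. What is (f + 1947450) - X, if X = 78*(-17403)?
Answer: 3605531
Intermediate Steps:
X = -1357434
(f + 1947450) - X = (300647 + 1947450) - 1*(-1357434) = 2248097 + 1357434 = 3605531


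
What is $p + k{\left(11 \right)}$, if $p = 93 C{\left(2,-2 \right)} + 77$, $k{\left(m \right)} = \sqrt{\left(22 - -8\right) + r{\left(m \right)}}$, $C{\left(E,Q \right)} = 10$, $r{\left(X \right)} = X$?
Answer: $1007 + \sqrt{41} \approx 1013.4$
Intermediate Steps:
$k{\left(m \right)} = \sqrt{30 + m}$ ($k{\left(m \right)} = \sqrt{\left(22 - -8\right) + m} = \sqrt{\left(22 + 8\right) + m} = \sqrt{30 + m}$)
$p = 1007$ ($p = 93 \cdot 10 + 77 = 930 + 77 = 1007$)
$p + k{\left(11 \right)} = 1007 + \sqrt{30 + 11} = 1007 + \sqrt{41}$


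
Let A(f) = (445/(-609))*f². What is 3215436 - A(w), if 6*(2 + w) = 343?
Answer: 70543973509/21924 ≈ 3.2177e+6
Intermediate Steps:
w = 331/6 (w = -2 + (⅙)*343 = -2 + 343/6 = 331/6 ≈ 55.167)
A(f) = -445*f²/609 (A(f) = (445*(-1/609))*f² = -445*f²/609)
3215436 - A(w) = 3215436 - (-445)*(331/6)²/609 = 3215436 - (-445)*109561/(609*36) = 3215436 - 1*(-48754645/21924) = 3215436 + 48754645/21924 = 70543973509/21924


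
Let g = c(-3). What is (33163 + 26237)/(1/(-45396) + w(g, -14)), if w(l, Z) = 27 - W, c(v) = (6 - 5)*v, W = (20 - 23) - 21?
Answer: 539304480/463039 ≈ 1164.7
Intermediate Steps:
W = -24 (W = -3 - 21 = -24)
c(v) = v (c(v) = 1*v = v)
g = -3
w(l, Z) = 51 (w(l, Z) = 27 - 1*(-24) = 27 + 24 = 51)
(33163 + 26237)/(1/(-45396) + w(g, -14)) = (33163 + 26237)/(1/(-45396) + 51) = 59400/(-1/45396 + 51) = 59400/(2315195/45396) = 59400*(45396/2315195) = 539304480/463039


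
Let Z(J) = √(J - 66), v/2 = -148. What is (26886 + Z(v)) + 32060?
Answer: 58946 + I*√362 ≈ 58946.0 + 19.026*I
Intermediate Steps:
v = -296 (v = 2*(-148) = -296)
Z(J) = √(-66 + J)
(26886 + Z(v)) + 32060 = (26886 + √(-66 - 296)) + 32060 = (26886 + √(-362)) + 32060 = (26886 + I*√362) + 32060 = 58946 + I*√362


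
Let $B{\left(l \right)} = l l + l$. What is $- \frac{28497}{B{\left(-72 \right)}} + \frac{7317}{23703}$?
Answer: $- \frac{70895543}{13463304} \approx -5.2658$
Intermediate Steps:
$B{\left(l \right)} = l + l^{2}$ ($B{\left(l \right)} = l^{2} + l = l + l^{2}$)
$- \frac{28497}{B{\left(-72 \right)}} + \frac{7317}{23703} = - \frac{28497}{\left(-72\right) \left(1 - 72\right)} + \frac{7317}{23703} = - \frac{28497}{\left(-72\right) \left(-71\right)} + 7317 \cdot \frac{1}{23703} = - \frac{28497}{5112} + \frac{2439}{7901} = \left(-28497\right) \frac{1}{5112} + \frac{2439}{7901} = - \frac{9499}{1704} + \frac{2439}{7901} = - \frac{70895543}{13463304}$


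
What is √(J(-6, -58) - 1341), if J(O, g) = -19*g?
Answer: I*√239 ≈ 15.46*I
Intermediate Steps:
√(J(-6, -58) - 1341) = √(-19*(-58) - 1341) = √(1102 - 1341) = √(-239) = I*√239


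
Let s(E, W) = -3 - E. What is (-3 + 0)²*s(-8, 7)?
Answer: 45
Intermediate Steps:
(-3 + 0)²*s(-8, 7) = (-3 + 0)²*(-3 - 1*(-8)) = (-3)²*(-3 + 8) = 9*5 = 45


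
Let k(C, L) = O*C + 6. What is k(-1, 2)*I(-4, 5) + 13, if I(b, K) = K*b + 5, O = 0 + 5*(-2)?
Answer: -227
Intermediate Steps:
O = -10 (O = 0 - 10 = -10)
I(b, K) = 5 + K*b
k(C, L) = 6 - 10*C (k(C, L) = -10*C + 6 = 6 - 10*C)
k(-1, 2)*I(-4, 5) + 13 = (6 - 10*(-1))*(5 + 5*(-4)) + 13 = (6 + 10)*(5 - 20) + 13 = 16*(-15) + 13 = -240 + 13 = -227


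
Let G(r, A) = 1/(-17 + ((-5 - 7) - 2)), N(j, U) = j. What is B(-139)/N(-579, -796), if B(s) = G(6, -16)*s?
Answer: -139/17949 ≈ -0.0077442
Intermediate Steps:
G(r, A) = -1/31 (G(r, A) = 1/(-17 + (-12 - 2)) = 1/(-17 - 14) = 1/(-31) = -1/31)
B(s) = -s/31
B(-139)/N(-579, -796) = -1/31*(-139)/(-579) = (139/31)*(-1/579) = -139/17949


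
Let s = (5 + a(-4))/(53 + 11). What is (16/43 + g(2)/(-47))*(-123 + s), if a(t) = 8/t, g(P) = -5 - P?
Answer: -192699/3008 ≈ -64.062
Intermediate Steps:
s = 3/64 (s = (5 + 8/(-4))/(53 + 11) = (5 + 8*(-¼))/64 = (5 - 2)*(1/64) = 3*(1/64) = 3/64 ≈ 0.046875)
(16/43 + g(2)/(-47))*(-123 + s) = (16/43 + (-5 - 1*2)/(-47))*(-123 + 3/64) = (16*(1/43) + (-5 - 2)*(-1/47))*(-7869/64) = (16/43 - 7*(-1/47))*(-7869/64) = (16/43 + 7/47)*(-7869/64) = (1053/2021)*(-7869/64) = -192699/3008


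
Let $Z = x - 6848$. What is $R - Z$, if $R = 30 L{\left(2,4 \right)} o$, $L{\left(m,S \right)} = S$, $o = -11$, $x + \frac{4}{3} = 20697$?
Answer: $- \frac{45503}{3} \approx -15168.0$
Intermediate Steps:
$x = \frac{62087}{3}$ ($x = - \frac{4}{3} + 20697 = \frac{62087}{3} \approx 20696.0$)
$Z = \frac{41543}{3}$ ($Z = \frac{62087}{3} - 6848 = \frac{41543}{3} \approx 13848.0$)
$R = -1320$ ($R = 30 \cdot 4 \left(-11\right) = 120 \left(-11\right) = -1320$)
$R - Z = -1320 - \frac{41543}{3} = - \frac{45503}{3}$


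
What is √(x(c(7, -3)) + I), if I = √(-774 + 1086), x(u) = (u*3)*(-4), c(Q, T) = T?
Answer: √(36 + 2*√78) ≈ 7.3255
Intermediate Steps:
x(u) = -12*u (x(u) = (3*u)*(-4) = -12*u)
I = 2*√78 (I = √312 = 2*√78 ≈ 17.664)
√(x(c(7, -3)) + I) = √(-12*(-3) + 2*√78) = √(36 + 2*√78)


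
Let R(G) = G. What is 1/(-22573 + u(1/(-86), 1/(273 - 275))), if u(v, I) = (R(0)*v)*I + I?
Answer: -2/45147 ≈ -4.4300e-5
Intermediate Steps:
u(v, I) = I (u(v, I) = (0*v)*I + I = 0*I + I = 0 + I = I)
1/(-22573 + u(1/(-86), 1/(273 - 275))) = 1/(-22573 + 1/(273 - 275)) = 1/(-22573 + 1/(-2)) = 1/(-22573 - ½) = 1/(-45147/2) = -2/45147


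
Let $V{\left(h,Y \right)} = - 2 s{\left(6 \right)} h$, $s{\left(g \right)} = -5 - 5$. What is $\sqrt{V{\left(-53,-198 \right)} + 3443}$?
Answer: $\sqrt{2383} \approx 48.816$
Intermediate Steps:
$s{\left(g \right)} = -10$ ($s{\left(g \right)} = -5 - 5 = -10$)
$V{\left(h,Y \right)} = 20 h$ ($V{\left(h,Y \right)} = \left(-2\right) \left(-10\right) h = 20 h$)
$\sqrt{V{\left(-53,-198 \right)} + 3443} = \sqrt{20 \left(-53\right) + 3443} = \sqrt{-1060 + 3443} = \sqrt{2383}$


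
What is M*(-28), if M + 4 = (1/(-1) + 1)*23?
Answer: 112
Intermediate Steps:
M = -4 (M = -4 + (1/(-1) + 1)*23 = -4 + (-1 + 1)*23 = -4 + 0*23 = -4 + 0 = -4)
M*(-28) = -4*(-28) = 112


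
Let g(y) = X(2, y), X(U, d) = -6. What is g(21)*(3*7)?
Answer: -126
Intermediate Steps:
g(y) = -6
g(21)*(3*7) = -18*7 = -6*21 = -126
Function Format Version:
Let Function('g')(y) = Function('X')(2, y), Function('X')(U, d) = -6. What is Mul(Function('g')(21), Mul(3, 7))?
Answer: -126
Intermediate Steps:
Function('g')(y) = -6
Mul(Function('g')(21), Mul(3, 7)) = Mul(-6, Mul(3, 7)) = Mul(-6, 21) = -126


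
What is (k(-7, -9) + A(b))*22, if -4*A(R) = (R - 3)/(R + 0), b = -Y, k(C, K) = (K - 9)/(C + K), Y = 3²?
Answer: 209/12 ≈ 17.417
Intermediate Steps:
Y = 9
k(C, K) = (-9 + K)/(C + K)
b = -9 (b = -1*9 = -9)
A(R) = -(-3 + R)/(4*R) (A(R) = -(R - 3)/(4*(R + 0)) = -(-3 + R)/(4*R))
(k(-7, -9) + A(b))*22 = ((-9 - 9)/(-7 - 9) + (¼)*(3 - 1*(-9))/(-9))*22 = (-18/(-16) + (¼)*(-⅑)*(3 + 9))*22 = (-1/16*(-18) + (¼)*(-⅑)*12)*22 = (9/8 - ⅓)*22 = (19/24)*22 = 209/12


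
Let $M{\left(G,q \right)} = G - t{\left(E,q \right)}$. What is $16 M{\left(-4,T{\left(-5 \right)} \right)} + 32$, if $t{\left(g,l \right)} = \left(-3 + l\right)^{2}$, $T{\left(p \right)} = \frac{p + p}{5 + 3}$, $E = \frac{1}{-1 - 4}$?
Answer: $-321$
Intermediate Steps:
$E = - \frac{1}{5}$ ($E = \frac{1}{-5} = - \frac{1}{5} \approx -0.2$)
$T{\left(p \right)} = \frac{p}{4}$ ($T{\left(p \right)} = \frac{2 p}{8} = 2 p \frac{1}{8} = \frac{p}{4}$)
$M{\left(G,q \right)} = G - \left(-3 + q\right)^{2}$
$16 M{\left(-4,T{\left(-5 \right)} \right)} + 32 = 16 \left(-4 - \left(-3 + \frac{1}{4} \left(-5\right)\right)^{2}\right) + 32 = 16 \left(-4 - \left(-3 - \frac{5}{4}\right)^{2}\right) + 32 = 16 \left(-4 - \left(- \frac{17}{4}\right)^{2}\right) + 32 = 16 \left(-4 - \frac{289}{16}\right) + 32 = 16 \left(- \frac{353}{16}\right) + 32 = -353 + 32 = -321$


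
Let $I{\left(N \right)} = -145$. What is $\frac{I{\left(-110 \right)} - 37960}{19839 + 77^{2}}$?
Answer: $- \frac{38105}{25768} \approx -1.4788$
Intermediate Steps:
$\frac{I{\left(-110 \right)} - 37960}{19839 + 77^{2}} = \frac{-145 - 37960}{19839 + 77^{2}} = - \frac{38105}{19839 + 5929} = - \frac{38105}{25768}$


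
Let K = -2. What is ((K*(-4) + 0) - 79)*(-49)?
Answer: 3479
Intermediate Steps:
((K*(-4) + 0) - 79)*(-49) = ((-2*(-4) + 0) - 79)*(-49) = ((8 + 0) - 79)*(-49) = (8 - 79)*(-49) = -71*(-49) = 3479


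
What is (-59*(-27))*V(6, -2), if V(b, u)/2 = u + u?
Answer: -12744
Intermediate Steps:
V(b, u) = 4*u (V(b, u) = 2*(u + u) = 2*(2*u) = 4*u)
(-59*(-27))*V(6, -2) = (-59*(-27))*(4*(-2)) = 1593*(-8) = -12744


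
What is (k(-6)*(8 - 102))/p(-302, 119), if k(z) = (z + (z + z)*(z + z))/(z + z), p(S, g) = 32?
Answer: 1081/32 ≈ 33.781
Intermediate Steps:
k(z) = (z + 4*z²)/(2*z) (k(z) = (z + (2*z)*(2*z))/((2*z)) = (z + 4*z²)*(1/(2*z)) = (z + 4*z²)/(2*z))
(k(-6)*(8 - 102))/p(-302, 119) = ((½ + 2*(-6))*(8 - 102))/32 = ((½ - 12)*(-94))*(1/32) = -23/2*(-94)*(1/32) = 1081*(1/32) = 1081/32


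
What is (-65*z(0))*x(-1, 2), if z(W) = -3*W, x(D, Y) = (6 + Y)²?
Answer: 0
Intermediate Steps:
(-65*z(0))*x(-1, 2) = (-(-195)*0)*(6 + 2)² = -65*0*8² = 0*64 = 0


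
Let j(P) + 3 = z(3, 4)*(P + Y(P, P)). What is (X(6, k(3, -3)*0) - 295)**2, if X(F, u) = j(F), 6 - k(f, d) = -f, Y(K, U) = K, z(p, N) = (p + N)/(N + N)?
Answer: 330625/4 ≈ 82656.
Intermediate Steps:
z(p, N) = (N + p)/(2*N) (z(p, N) = (N + p)/((2*N)) = (N + p)*(1/(2*N)) = (N + p)/(2*N))
k(f, d) = 6 + f (k(f, d) = 6 - (-1)*f = 6 + f)
j(P) = -3 + 7*P/4 (j(P) = -3 + ((1/2)*(4 + 3)/4)*(P + P) = -3 + ((1/2)*(1/4)*7)*(2*P) = -3 + 7*(2*P)/8 = -3 + 7*P/4)
X(F, u) = -3 + 7*F/4
(X(6, k(3, -3)*0) - 295)**2 = ((-3 + (7/4)*6) - 295)**2 = ((-3 + 21/2) - 295)**2 = (15/2 - 295)**2 = (-575/2)**2 = 330625/4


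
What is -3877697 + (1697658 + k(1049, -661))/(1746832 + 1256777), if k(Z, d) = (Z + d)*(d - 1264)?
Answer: -11647084657715/3003609 ≈ -3.8777e+6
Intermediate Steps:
k(Z, d) = (-1264 + d)*(Z + d) (k(Z, d) = (Z + d)*(-1264 + d) = (-1264 + d)*(Z + d))
-3877697 + (1697658 + k(1049, -661))/(1746832 + 1256777) = -3877697 + (1697658 + ((-661)² - 1264*1049 - 1264*(-661) + 1049*(-661)))/(1746832 + 1256777) = -3877697 + (1697658 + (436921 - 1325936 + 835504 - 693389))/3003609 = -3877697 + (1697658 - 746900)*(1/3003609) = -3877697 + 950758*(1/3003609) = -3877697 + 950758/3003609 = -11647084657715/3003609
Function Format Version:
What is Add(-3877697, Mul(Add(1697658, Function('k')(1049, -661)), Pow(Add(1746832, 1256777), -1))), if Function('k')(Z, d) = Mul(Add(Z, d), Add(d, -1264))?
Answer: Rational(-11647084657715, 3003609) ≈ -3.8777e+6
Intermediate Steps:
Function('k')(Z, d) = Mul(Add(-1264, d), Add(Z, d)) (Function('k')(Z, d) = Mul(Add(Z, d), Add(-1264, d)) = Mul(Add(-1264, d), Add(Z, d)))
Add(-3877697, Mul(Add(1697658, Function('k')(1049, -661)), Pow(Add(1746832, 1256777), -1))) = Add(-3877697, Mul(Add(1697658, Add(Pow(-661, 2), Mul(-1264, 1049), Mul(-1264, -661), Mul(1049, -661))), Pow(Add(1746832, 1256777), -1))) = Add(-3877697, Mul(Add(1697658, Add(436921, -1325936, 835504, -693389)), Pow(3003609, -1))) = Add(-3877697, Mul(Add(1697658, -746900), Rational(1, 3003609))) = Add(-3877697, Mul(950758, Rational(1, 3003609))) = Add(-3877697, Rational(950758, 3003609)) = Rational(-11647084657715, 3003609)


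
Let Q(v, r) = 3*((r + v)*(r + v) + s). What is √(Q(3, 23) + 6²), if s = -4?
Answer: 6*√57 ≈ 45.299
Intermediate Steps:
Q(v, r) = -12 + 3*(r + v)² (Q(v, r) = 3*((r + v)*(r + v) - 4) = 3*((r + v)² - 4) = 3*(-4 + (r + v)²) = -12 + 3*(r + v)²)
√(Q(3, 23) + 6²) = √((-12 + 3*(23 + 3)²) + 6²) = √((-12 + 3*26²) + 36) = √((-12 + 3*676) + 36) = √((-12 + 2028) + 36) = √(2016 + 36) = √2052 = 6*√57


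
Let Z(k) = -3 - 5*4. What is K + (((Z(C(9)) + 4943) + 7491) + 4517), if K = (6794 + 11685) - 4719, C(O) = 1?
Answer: 30688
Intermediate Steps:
Z(k) = -23 (Z(k) = -3 - 20 = -23)
K = 13760 (K = 18479 - 4719 = 13760)
K + (((Z(C(9)) + 4943) + 7491) + 4517) = 13760 + (((-23 + 4943) + 7491) + 4517) = 13760 + ((4920 + 7491) + 4517) = 13760 + (12411 + 4517) = 13760 + 16928 = 30688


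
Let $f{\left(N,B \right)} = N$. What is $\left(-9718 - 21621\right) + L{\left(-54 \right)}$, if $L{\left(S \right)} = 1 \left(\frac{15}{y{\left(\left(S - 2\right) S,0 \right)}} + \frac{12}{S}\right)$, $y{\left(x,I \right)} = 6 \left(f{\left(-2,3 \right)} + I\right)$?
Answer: $- \frac{1128257}{36} \approx -31340.0$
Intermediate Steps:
$y{\left(x,I \right)} = -12 + 6 I$ ($y{\left(x,I \right)} = 6 \left(-2 + I\right) = -12 + 6 I$)
$L{\left(S \right)} = - \frac{5}{4} + \frac{12}{S}$ ($L{\left(S \right)} = 1 \left(\frac{15}{-12 + 6 \cdot 0} + \frac{12}{S}\right) = 1 \left(\frac{15}{-12 + 0} + \frac{12}{S}\right) = 1 \left(\frac{15}{-12} + \frac{12}{S}\right) = 1 \left(15 \left(- \frac{1}{12}\right) + \frac{12}{S}\right) = 1 \left(- \frac{5}{4} + \frac{12}{S}\right) = - \frac{5}{4} + \frac{12}{S}$)
$\left(-9718 - 21621\right) + L{\left(-54 \right)} = \left(-9718 - 21621\right) - \left(\frac{5}{4} - \frac{12}{-54}\right) = -31339 + \left(- \frac{5}{4} + 12 \left(- \frac{1}{54}\right)\right) = -31339 - \frac{53}{36} = - \frac{1128257}{36}$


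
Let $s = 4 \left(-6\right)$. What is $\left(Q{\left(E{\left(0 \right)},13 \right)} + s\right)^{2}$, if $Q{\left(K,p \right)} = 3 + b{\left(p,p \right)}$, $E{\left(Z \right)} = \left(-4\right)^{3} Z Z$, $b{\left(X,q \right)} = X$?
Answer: $64$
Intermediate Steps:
$E{\left(Z \right)} = - 64 Z^{2}$ ($E{\left(Z \right)} = - 64 Z Z = - 64 Z^{2}$)
$Q{\left(K,p \right)} = 3 + p$
$s = -24$
$\left(Q{\left(E{\left(0 \right)},13 \right)} + s\right)^{2} = \left(\left(3 + 13\right) - 24\right)^{2} = \left(16 - 24\right)^{2} = \left(-8\right)^{2} = 64$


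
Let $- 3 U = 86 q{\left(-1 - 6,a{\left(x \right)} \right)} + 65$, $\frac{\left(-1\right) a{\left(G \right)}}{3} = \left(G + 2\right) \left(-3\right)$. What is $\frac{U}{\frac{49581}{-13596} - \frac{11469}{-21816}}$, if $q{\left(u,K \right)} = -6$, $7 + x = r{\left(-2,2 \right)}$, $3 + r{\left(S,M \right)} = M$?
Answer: $- \frac{1238622792}{25714627} \approx -48.168$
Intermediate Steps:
$r{\left(S,M \right)} = -3 + M$
$x = -8$ ($x = -7 + \left(-3 + 2\right) = -7 - 1 = -8$)
$a{\left(G \right)} = 18 + 9 G$ ($a{\left(G \right)} = - 3 \left(G + 2\right) \left(-3\right) = - 3 \left(2 + G\right) \left(-3\right) = - 3 \left(-6 - 3 G\right) = 18 + 9 G$)
$U = \frac{451}{3}$ ($U = - \frac{86 \left(-6\right) + 65}{3} = - \frac{-516 + 65}{3} = \left(- \frac{1}{3}\right) \left(-451\right) = \frac{451}{3} \approx 150.33$)
$\frac{U}{\frac{49581}{-13596} - \frac{11469}{-21816}} = \frac{451}{3 \left(\frac{49581}{-13596} - \frac{11469}{-21816}\right)} = \frac{451}{3 \left(49581 \left(- \frac{1}{13596}\right) - - \frac{3823}{7272}\right)} = \frac{451}{3 \left(- \frac{16527}{4532} + \frac{3823}{7272}\right)} = \frac{451}{3 \left(- \frac{25714627}{8239176}\right)} = \frac{451}{3} \left(- \frac{8239176}{25714627}\right) = - \frac{1238622792}{25714627}$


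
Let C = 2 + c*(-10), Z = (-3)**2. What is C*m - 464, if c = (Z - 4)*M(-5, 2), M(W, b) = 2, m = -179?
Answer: 17078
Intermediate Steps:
Z = 9
c = 10 (c = (9 - 4)*2 = 5*2 = 10)
C = -98 (C = 2 + 10*(-10) = 2 - 100 = -98)
C*m - 464 = -98*(-179) - 464 = 17542 - 464 = 17078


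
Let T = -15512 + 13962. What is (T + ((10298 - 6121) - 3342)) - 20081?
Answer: -20796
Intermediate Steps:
T = -1550
(T + ((10298 - 6121) - 3342)) - 20081 = (-1550 + ((10298 - 6121) - 3342)) - 20081 = (-1550 + (4177 - 3342)) - 20081 = (-1550 + 835) - 20081 = -715 - 20081 = -20796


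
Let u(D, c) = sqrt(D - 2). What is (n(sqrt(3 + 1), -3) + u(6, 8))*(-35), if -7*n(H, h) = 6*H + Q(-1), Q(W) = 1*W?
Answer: -15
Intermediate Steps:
Q(W) = W
n(H, h) = 1/7 - 6*H/7 (n(H, h) = -(6*H - 1)/7 = -(-1 + 6*H)/7 = 1/7 - 6*H/7)
u(D, c) = sqrt(-2 + D)
(n(sqrt(3 + 1), -3) + u(6, 8))*(-35) = ((1/7 - 6*sqrt(3 + 1)/7) + sqrt(-2 + 6))*(-35) = ((1/7 - 6*sqrt(4)/7) + sqrt(4))*(-35) = ((1/7 - 6/7*2) + 2)*(-35) = ((1/7 - 12/7) + 2)*(-35) = (-11/7 + 2)*(-35) = (3/7)*(-35) = -15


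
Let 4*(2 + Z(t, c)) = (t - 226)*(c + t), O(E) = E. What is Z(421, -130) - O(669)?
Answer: 54061/4 ≈ 13515.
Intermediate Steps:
Z(t, c) = -2 + (-226 + t)*(c + t)/4 (Z(t, c) = -2 + ((t - 226)*(c + t))/4 = -2 + ((-226 + t)*(c + t))/4 = -2 + (-226 + t)*(c + t)/4)
Z(421, -130) - O(669) = (-2 - 113/2*(-130) - 113/2*421 + (¼)*421² + (¼)*(-130)*421) - 1*669 = (-2 + 7345 - 47573/2 + (¼)*177241 - 27365/2) - 669 = (-2 + 7345 - 47573/2 + 177241/4 - 27365/2) - 669 = 56737/4 - 669 = 54061/4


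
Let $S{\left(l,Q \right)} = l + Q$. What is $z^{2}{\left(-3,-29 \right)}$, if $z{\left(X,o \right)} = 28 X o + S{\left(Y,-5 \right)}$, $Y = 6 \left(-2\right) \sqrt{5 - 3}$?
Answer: $5910049 - 58344 \sqrt{2} \approx 5.8275 \cdot 10^{6}$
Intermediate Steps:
$Y = - 12 \sqrt{2} \approx -16.971$
$S{\left(l,Q \right)} = Q + l$
$z{\left(X,o \right)} = -5 - 12 \sqrt{2} + 28 X o$ ($z{\left(X,o \right)} = 28 X o - \left(5 + 12 \sqrt{2}\right) = -5 - 12 \sqrt{2} + 28 X o$)
$z^{2}{\left(-3,-29 \right)} = \left(-5 - 12 \sqrt{2} + 28 \left(-3\right) \left(-29\right)\right)^{2} = \left(-5 - 12 \sqrt{2} + 2436\right)^{2} = \left(2431 - 12 \sqrt{2}\right)^{2}$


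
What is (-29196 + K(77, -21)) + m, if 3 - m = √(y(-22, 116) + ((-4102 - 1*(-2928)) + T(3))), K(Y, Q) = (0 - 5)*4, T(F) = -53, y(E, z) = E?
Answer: -29213 - I*√1249 ≈ -29213.0 - 35.341*I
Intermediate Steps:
K(Y, Q) = -20 (K(Y, Q) = -5*4 = -20)
m = 3 - I*√1249 (m = 3 - √(-22 + ((-4102 - 1*(-2928)) - 53)) = 3 - √(-22 + ((-4102 + 2928) - 53)) = 3 - √(-22 + (-1174 - 53)) = 3 - √(-22 - 1227) = 3 - √(-1249) = 3 - I*√1249 ≈ 3.0 - 35.341*I)
(-29196 + K(77, -21)) + m = (-29196 - 20) + (3 - I*√1249) = -29216 + (3 - I*√1249) = -29213 - I*√1249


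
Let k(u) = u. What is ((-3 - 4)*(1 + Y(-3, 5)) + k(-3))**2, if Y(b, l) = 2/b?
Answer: 256/9 ≈ 28.444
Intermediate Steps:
((-3 - 4)*(1 + Y(-3, 5)) + k(-3))**2 = ((-3 - 4)*(1 + 2/(-3)) - 3)**2 = (-7*(1 + 2*(-1/3)) - 3)**2 = (-7*(1 - 2/3) - 3)**2 = (-7*1/3 - 3)**2 = (-7/3 - 3)**2 = (-16/3)**2 = 256/9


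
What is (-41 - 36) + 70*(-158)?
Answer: -11137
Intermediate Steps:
(-41 - 36) + 70*(-158) = -77 - 11060 = -11137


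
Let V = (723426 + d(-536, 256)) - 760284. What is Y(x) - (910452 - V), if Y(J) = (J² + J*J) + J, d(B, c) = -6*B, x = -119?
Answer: -915891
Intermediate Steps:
V = -33642 (V = (723426 - 6*(-536)) - 760284 = (723426 + 3216) - 760284 = 726642 - 760284 = -33642)
Y(J) = J + 2*J² (Y(J) = (J² + J²) + J = 2*J² + J = J + 2*J²)
Y(x) - (910452 - V) = -119*(1 + 2*(-119)) - (910452 - 1*(-33642)) = -119*(1 - 238) - (910452 + 33642) = -119*(-237) - 1*944094 = 28203 - 944094 = -915891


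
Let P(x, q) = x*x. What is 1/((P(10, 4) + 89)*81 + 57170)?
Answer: 1/72479 ≈ 1.3797e-5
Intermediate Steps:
P(x, q) = x**2
1/((P(10, 4) + 89)*81 + 57170) = 1/((10**2 + 89)*81 + 57170) = 1/((100 + 89)*81 + 57170) = 1/(189*81 + 57170) = 1/(15309 + 57170) = 1/72479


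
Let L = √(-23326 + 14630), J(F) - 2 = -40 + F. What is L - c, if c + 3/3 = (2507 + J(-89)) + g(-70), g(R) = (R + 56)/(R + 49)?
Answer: -7139/3 + 2*I*√2174 ≈ -2379.7 + 93.252*I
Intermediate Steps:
g(R) = (56 + R)/(49 + R)
J(F) = -38 + F (J(F) = 2 + (-40 + F) = -38 + F)
L = 2*I*√2174 (L = √(-8696) = 2*I*√2174 ≈ 93.252*I)
c = 7139/3 (c = -1 + ((2507 + (-38 - 89)) + (56 - 70)/(49 - 70)) = -1 + ((2507 - 127) - 14/(-21)) = -1 + (2380 - 1/21*(-14)) = -1 + (2380 + ⅔) = -1 + 7142/3 = 7139/3 ≈ 2379.7)
L - c = 2*I*√2174 - 1*7139/3 = 2*I*√2174 - 7139/3 = -7139/3 + 2*I*√2174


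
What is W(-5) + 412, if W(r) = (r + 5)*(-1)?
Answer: 412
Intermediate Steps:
W(r) = -5 - r (W(r) = (5 + r)*(-1) = -5 - r)
W(-5) + 412 = (-5 - 1*(-5)) + 412 = (-5 + 5) + 412 = 0 + 412 = 412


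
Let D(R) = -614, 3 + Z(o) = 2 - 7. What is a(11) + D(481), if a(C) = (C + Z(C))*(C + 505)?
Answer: 934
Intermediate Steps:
Z(o) = -8 (Z(o) = -3 + (2 - 7) = -3 - 5 = -8)
a(C) = (-8 + C)*(505 + C) (a(C) = (C - 8)*(C + 505) = (-8 + C)*(505 + C))
a(11) + D(481) = (-4040 + 11² + 497*11) - 614 = (-4040 + 121 + 5467) - 614 = 1548 - 614 = 934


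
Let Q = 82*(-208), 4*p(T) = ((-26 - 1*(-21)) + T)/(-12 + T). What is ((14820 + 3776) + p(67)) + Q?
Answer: 169431/110 ≈ 1540.3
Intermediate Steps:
p(T) = (-5 + T)/(4*(-12 + T)) (p(T) = (((-26 - 1*(-21)) + T)/(-12 + T))/4 = (((-26 + 21) + T)/(-12 + T))/4 = ((-5 + T)/(-12 + T))/4 = (-5 + T)/(4*(-12 + T)))
Q = -17056
((14820 + 3776) + p(67)) + Q = ((14820 + 3776) + (-5 + 67)/(4*(-12 + 67))) - 17056 = (18596 + (¼)*62/55) - 17056 = (18596 + (¼)*(1/55)*62) - 17056 = (18596 + 31/110) - 17056 = 2045591/110 - 17056 = 169431/110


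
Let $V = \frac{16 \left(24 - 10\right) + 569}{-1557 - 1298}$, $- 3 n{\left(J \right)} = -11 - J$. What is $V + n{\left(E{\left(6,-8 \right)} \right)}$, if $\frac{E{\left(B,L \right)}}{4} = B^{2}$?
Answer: $\frac{440146}{8565} \approx 51.389$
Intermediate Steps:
$E{\left(B,L \right)} = 4 B^{2}$
$n{\left(J \right)} = \frac{11}{3} + \frac{J}{3}$ ($n{\left(J \right)} = - \frac{-11 - J}{3} = \frac{11}{3} + \frac{J}{3}$)
$V = - \frac{793}{2855}$ ($V = \frac{16 \cdot 14 + 569}{-1557 - 1298} = \frac{224 + 569}{-1557 - 1298} = \frac{793}{-2855} = 793 \left(- \frac{1}{2855}\right) = - \frac{793}{2855} \approx -0.27776$)
$V + n{\left(E{\left(6,-8 \right)} \right)} = - \frac{793}{2855} + \left(\frac{11}{3} + \frac{4 \cdot 6^{2}}{3}\right) = - \frac{793}{2855} + \left(\frac{11}{3} + \frac{4 \cdot 36}{3}\right) = - \frac{793}{2855} + \left(\frac{11}{3} + \frac{1}{3} \cdot 144\right) = - \frac{793}{2855} + \left(\frac{11}{3} + 48\right) = - \frac{793}{2855} + \frac{155}{3} = \frac{440146}{8565}$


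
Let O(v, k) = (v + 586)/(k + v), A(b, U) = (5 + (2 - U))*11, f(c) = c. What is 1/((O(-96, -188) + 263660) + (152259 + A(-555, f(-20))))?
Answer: 142/59102427 ≈ 2.4026e-6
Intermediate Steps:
A(b, U) = 77 - 11*U (A(b, U) = (7 - U)*11 = 77 - 11*U)
O(v, k) = (586 + v)/(k + v)
1/((O(-96, -188) + 263660) + (152259 + A(-555, f(-20)))) = 1/(((586 - 96)/(-188 - 96) + 263660) + (152259 + (77 - 11*(-20)))) = 1/((490/(-284) + 263660) + (152259 + (77 + 220))) = 1/((-1/284*490 + 263660) + (152259 + 297)) = 1/((-245/142 + 263660) + 152556) = 1/(37439475/142 + 152556) = 1/(59102427/142) = 142/59102427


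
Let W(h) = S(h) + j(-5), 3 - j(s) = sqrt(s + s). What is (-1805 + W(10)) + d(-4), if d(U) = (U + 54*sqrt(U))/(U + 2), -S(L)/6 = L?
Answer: -1860 - 54*I - I*sqrt(10) ≈ -1860.0 - 57.162*I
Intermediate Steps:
j(s) = 3 - sqrt(2)*sqrt(s) (j(s) = 3 - sqrt(s + s) = 3 - sqrt(2*s) = 3 - sqrt(2)*sqrt(s))
S(L) = -6*L
d(U) = (U + 54*sqrt(U))/(2 + U)
W(h) = 3 - 6*h - I*sqrt(10) (W(h) = -6*h + (3 - sqrt(2)*sqrt(-5)) = -6*h + (3 - sqrt(2)*I*sqrt(5)) = -6*h + (3 - I*sqrt(10)) = 3 - 6*h - I*sqrt(10))
(-1805 + W(10)) + d(-4) = (-1805 + (3 - 6*10 - I*sqrt(10))) + (-4 + 54*sqrt(-4))/(2 - 4) = (-1805 + (3 - 60 - I*sqrt(10))) + (-4 + 54*(2*I))/(-2) = (-1805 + (-57 - I*sqrt(10))) - (-4 + 108*I)/2 = (-1862 - I*sqrt(10)) + (2 - 54*I) = -1860 - 54*I - I*sqrt(10)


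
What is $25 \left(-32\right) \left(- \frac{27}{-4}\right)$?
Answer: $-5400$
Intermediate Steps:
$25 \left(-32\right) \left(- \frac{27}{-4}\right) = - 800 \left(\left(-27\right) \left(- \frac{1}{4}\right)\right) = \left(-800\right) \frac{27}{4} = -5400$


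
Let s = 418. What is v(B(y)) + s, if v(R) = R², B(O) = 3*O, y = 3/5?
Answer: 10531/25 ≈ 421.24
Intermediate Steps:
y = ⅗ (y = 3*(⅕) = ⅗ ≈ 0.60000)
v(B(y)) + s = (3*(⅗))² + 418 = (9/5)² + 418 = 81/25 + 418 = 10531/25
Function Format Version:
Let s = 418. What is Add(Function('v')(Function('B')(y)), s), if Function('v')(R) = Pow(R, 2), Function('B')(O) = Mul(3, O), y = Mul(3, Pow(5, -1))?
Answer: Rational(10531, 25) ≈ 421.24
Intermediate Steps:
y = Rational(3, 5) (y = Mul(3, Rational(1, 5)) = Rational(3, 5) ≈ 0.60000)
Add(Function('v')(Function('B')(y)), s) = Add(Pow(Mul(3, Rational(3, 5)), 2), 418) = Add(Pow(Rational(9, 5), 2), 418) = Add(Rational(81, 25), 418) = Rational(10531, 25)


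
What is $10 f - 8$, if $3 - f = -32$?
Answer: $342$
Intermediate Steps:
$f = 35$ ($f = 3 - -32 = 3 + 32 = 35$)
$10 f - 8 = 10 \cdot 35 - 8 = 350 - 8 = 342$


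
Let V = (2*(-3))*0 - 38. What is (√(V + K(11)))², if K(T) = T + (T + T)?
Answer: -5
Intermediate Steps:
K(T) = 3*T (K(T) = T + 2*T = 3*T)
V = -38 (V = -6*0 - 38 = 0 - 38 = -38)
(√(V + K(11)))² = (√(-38 + 3*11))² = (√(-38 + 33))² = (√(-5))² = (I*√5)² = -5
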